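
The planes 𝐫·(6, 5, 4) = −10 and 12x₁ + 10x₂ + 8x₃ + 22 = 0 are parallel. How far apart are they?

Divide the second equation by 2 to match normals: 6x₁ + 5x₂ + 4x₃ = -11.
Both planes have normal n = (6, 5, 4), |n| = √77. Any point on the first plane is at distance |(-11) − (-10)|/|n| = 1/√77 from the second.

1/√77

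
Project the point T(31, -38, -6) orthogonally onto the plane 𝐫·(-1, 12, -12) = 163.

(29, -14, -30)

n = (-1, 12, -12), |n|² = 289, and n·T − 163 = -578.
t = -578/289 = -2, so the foot is T − t·n = (31, -38, -6) − (-2)·(-1, 12, -12) = (29, -14, -30).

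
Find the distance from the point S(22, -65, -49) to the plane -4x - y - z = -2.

14√2/3

Normal vector n = (-4, -1, -1), and n·(22, -65, -49) - (-2) = 28.
|n| = √(16 + 1 + 1) = 3√2, so the distance is |28|/(3√2) = 14√2/3.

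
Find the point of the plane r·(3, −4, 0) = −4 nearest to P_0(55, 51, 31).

The perpendicular from P_0 has direction n = (3, −4, 0): r = (55, 51, 31) + μ(3, −4, 0).
Substitute into the plane: n·(P_0 + μn) = -4 gives -39 + 25μ = -4, so μ = 7/5.
Foot = (55, 51, 31) + (7/5)·(3, −4, 0) = (296/5, 227/5, 31).

(296/5, 227/5, 31)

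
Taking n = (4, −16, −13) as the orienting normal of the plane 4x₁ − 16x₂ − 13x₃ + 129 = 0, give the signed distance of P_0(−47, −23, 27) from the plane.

n·P_0 − (-129) = -42.
|n| = 21, so the signed distance is -42/21 = -2.

-2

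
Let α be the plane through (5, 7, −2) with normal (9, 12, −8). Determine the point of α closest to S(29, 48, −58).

(-7, 0, -26)

n = (9, 12, −8), |n|² = 289, and n·S − 145 = 1156.
t = 1156/289 = 4, so the foot is S − t·n = (29, 48, −58) − 4·(9, 12, −8) = (−7, 0, −26).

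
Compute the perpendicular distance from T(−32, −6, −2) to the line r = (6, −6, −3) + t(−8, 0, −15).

Direction vector d = (−8, 0, −15).
AP = (−38, 0, 1); AP·d = 289, |AP|² = 1445, |d|² = 289.
distance² = |AP|² − (AP·d)²/|d|² = 1445 − 83521/289 = 1156, so the distance is 34.

34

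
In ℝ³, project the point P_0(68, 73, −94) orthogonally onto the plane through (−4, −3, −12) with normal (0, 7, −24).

The perpendicular from P_0 has direction n = (0, 7, −24): r = (68, 73, −94) + μ(0, 7, −24).
Substitute into the plane: n·(P_0 + μn) = 267 gives 2767 + 625μ = 267, so μ = -4.
Foot = (68, 73, −94) + (-4)·(0, 7, −24) = (68, 45, 2).

(68, 45, 2)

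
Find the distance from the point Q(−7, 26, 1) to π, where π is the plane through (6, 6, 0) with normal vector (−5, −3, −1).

The plane has equation n·(r − (6, 6, 0)) = 0, i.e. n·r = -48.
d = |(-5)·(-7) + (-3)·26 + (-1)·1 − (-48)| / √(25 + 9 + 1) = |4| / √35 = 4√35/35.

4/√35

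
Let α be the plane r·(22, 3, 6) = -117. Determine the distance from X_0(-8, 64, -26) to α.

n = (22, 3, 6); n·P − (-117) = -23; |n| = 23; distance = 23/23 = 1.

1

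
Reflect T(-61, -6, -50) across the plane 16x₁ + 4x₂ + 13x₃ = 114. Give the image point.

With n = (16, 4, 13), the signed offset is (n·T − 114)/|n|² = -1764/441 = -4.
T' = T − 2t·n = (-61, -6, -50) − (-8)·(16, 4, 13) = (67, 26, 54).

(67, 26, 54)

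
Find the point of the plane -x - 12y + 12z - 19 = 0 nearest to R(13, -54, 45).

(17, -6, -3)

The perpendicular from R has direction n = (-1, -12, 12): r = (13, -54, 45) + μ(-1, -12, 12).
Substitute into the plane: n·(R + μn) = 19 gives 1175 + 289μ = 19, so μ = -4.
Foot = (13, -54, 45) + (-4)·(-1, -12, 12) = (17, -6, -3).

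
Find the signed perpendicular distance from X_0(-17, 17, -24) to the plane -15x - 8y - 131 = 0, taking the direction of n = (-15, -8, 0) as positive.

n·X_0 − 131 = -12.
|n| = 17, so the signed distance is -12/17.

-12/17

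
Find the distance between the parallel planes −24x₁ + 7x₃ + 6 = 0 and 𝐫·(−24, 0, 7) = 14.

4/5

Both planes have normal n = (−24, 0, 7), |n| = 25. Any point on the first plane is at distance |14 − (-6)|/|n| = 20/25 = 4/5 from the second.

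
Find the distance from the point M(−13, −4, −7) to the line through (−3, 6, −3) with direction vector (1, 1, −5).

Direction vector d = (1, 1, −5).
AP = (−10, −10, −4); AP·d = 0, |AP|² = 216, |d|² = 27.
distance² = |AP|² − (AP·d)²/|d|² = 216 − 0/27 = 216, so the distance is 6√6.

6√6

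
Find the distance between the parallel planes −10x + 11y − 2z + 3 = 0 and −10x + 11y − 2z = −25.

Both planes have normal n = (−10, 11, −2), |n| = 15. Any point on the first plane is at distance |(-25) − (-3)|/|n| = 22/15 from the second.

22/15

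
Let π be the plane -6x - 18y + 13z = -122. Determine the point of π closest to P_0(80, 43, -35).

The perpendicular from P_0 has direction n = (-6, -18, 13): r = (80, 43, -35) + λ(-6, -18, 13).
Substitute into the plane: n·(P_0 + λn) = -122 gives -1709 + 529λ = -122, so λ = 3.
Foot = (80, 43, -35) + 3·(-6, -18, 13) = (62, -11, 4).

(62, -11, 4)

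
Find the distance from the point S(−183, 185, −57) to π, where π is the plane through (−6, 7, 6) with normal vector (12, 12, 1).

3

The plane has equation n·(r − (−6, 7, 6)) = 0, i.e. n·r = 18.
Then n·(−183, 185, −57) − 18 = −51.
|n| = √(144 + 144 + 1) = 17, so the distance is |-51|/17 = 3.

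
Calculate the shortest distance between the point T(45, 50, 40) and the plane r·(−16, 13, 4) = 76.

Normal vector n = (−16, 13, 4), and n·(45, 50, 40) − 76 = 14.
|n| = √(256 + 169 + 16) = 21, so the distance is |14|/21 = 2/3.

2/3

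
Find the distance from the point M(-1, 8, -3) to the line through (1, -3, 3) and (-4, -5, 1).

√161

A direction vector is d = (-5, -2, -2).
AP = (-2, 11, -6); AP·d = 0, |AP|² = 161, |d|² = 33.
distance² = |AP|² − (AP·d)²/|d|² = 161 − 0/33 = 161, so the distance is √161.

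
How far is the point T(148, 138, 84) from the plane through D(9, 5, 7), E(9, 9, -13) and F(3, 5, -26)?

DE = (0, 4, -20) and DF = (-6, 0, -33), so a normal is n = DE × DF = (-132, 120, 24).
n = (-132, 120, 24); n·P − (-420) = -540; |n| = 180; distance = 540/180 = 3.

3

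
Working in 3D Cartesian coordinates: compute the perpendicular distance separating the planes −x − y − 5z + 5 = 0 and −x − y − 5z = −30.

With common normal n = (−1, −1, −5) (|n| = 3√3), the distance is |(-5) − (-30)|/|n| = 25/(3√3).

25/(3√3)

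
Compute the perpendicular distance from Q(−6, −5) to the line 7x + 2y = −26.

The normal to the line is n = (7, 2) with |n| = √53.
|n·Q − (-26)| = |-52 − (-26)| = 26, so the distance is 26/√53.

26/√53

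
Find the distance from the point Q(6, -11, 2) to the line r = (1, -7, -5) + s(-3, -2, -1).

Direction vector d = (-3, -2, -1).
AP = (5, -4, 7), and AP × d = (18, -16, -22).
|AP × d|² = 1064 and |d|² = 14, so the distance is √(1064/14) = √76 = 2√19.

2√19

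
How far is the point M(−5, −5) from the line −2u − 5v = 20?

The normal to the line is n = (−2, −5) with |n| = √29.
|n·M − 20| = |35 − 20| = 15, so the distance is 15/√29 = 15√29/29.

15√29/29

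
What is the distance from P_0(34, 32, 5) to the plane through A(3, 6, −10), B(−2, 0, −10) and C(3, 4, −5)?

AB = (−5, −6, 0) and AC = (0, −2, 5), so a normal is n = AB × AC = (−30, 25, 10).
Then n·(34, 32, 5) − (−40) = −130.
|n| = √(900 + 625 + 100) = 5√65, so the distance is |-130|/(5√65) = 2√65/5.

2√65/5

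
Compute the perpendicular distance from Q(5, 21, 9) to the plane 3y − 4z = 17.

2

d = |3·21 + (-4)·9 − 17| / √(0 + 9 + 16) = |10| / 5 = 2.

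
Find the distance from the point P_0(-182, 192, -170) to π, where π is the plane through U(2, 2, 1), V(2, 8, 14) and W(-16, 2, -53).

UV = (0, 6, 13) and UW = (-18, 0, -54), so a normal is n = UV × UW = (-324, -234, 108).
Then n·(-182, 192, -170) - (-1008) = -3312.
|n| = √(104976 + 54756 + 11664) = 414, so the distance is |-3312|/414 = 8.

8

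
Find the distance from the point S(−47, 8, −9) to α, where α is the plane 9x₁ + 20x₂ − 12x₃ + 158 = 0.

3/25

n = (9, 20, −12); n·P − (-158) = 3; |n| = 25; distance = 3/25.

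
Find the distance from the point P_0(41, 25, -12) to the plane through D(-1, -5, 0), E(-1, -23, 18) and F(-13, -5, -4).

12√19/19

DE = (0, -18, 18) and DF = (-12, 0, -4), so a normal is n = DE × DF = (72, -216, -216).
d = |72·41 + (-216)·25 + (-216)·(-12) − 1008| / √(5184 + 46656 + 46656) = |-864| / (72√19) = 12/√19.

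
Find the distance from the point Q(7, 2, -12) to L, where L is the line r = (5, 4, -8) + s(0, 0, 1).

2√2

Direction vector d = (0, 0, 1).
AP = (2, -2, -4); AP·d = -4, |AP|² = 24, |d|² = 1.
distance² = |AP|² − (AP·d)²/|d|² = 24 − 16/1 = 8, so the distance is 2√2.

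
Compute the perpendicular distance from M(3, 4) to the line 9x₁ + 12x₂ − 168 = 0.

31/5

The normal to the line is n = (9, 12) with |n| = 15.
|n·M − 168| = |75 − 168| = 93, so the distance is 93/15 = 31/5.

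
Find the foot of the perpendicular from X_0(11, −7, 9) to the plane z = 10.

(11, -7, 10)

The perpendicular from X_0 has direction n = (0, 0, 1): r = (11, −7, 9) + t(0, 0, 1).
Substitute into the plane: n·(X_0 + tn) = 10 gives 9 + 1t = 10, so t = 1.
Foot = (11, −7, 9) + 1·(0, 0, 1) = (11, −7, 10).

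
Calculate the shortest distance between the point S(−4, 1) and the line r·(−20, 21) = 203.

The normal to the line is n = (−20, 21) with |n| = 29.
|n·S − 203| = |101 − 203| = 102, so the distance is 102/29.

102/29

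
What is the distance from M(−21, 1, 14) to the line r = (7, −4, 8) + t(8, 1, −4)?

Direction vector d = (8, 1, −4).
AP = (−28, 5, 6), and AP × d = (−26, −64, −68).
|AP × d|² = 9396 and |d|² = 81, so the distance is √(9396/81) = √116 = 2√29.

2√29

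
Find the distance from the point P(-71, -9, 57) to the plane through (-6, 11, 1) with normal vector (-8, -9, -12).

28/17

The plane has equation n·(r − (-6, 11, 1)) = 0, i.e. n·r = -63.
Then n·(-71, -9, 57) - (-63) = 28.
|n| = √(64 + 81 + 144) = 17, so the distance is |28|/17 = 28/17.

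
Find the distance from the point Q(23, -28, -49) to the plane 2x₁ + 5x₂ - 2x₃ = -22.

26√33/33

d = |2·23 + 5·(-28) + (-2)·(-49) − (-22)| / √(4 + 25 + 4) = |26| / √33 = 26√33/33.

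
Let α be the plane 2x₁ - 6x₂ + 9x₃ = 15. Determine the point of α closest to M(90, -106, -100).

n = (2, -6, 9), |n|² = 121, and n·M − 15 = -99.
t = -99/121 = -9/11, so the foot is M − t·n = (90, -106, -100) − (-9/11)·(2, -6, 9) = (1008/11, -1220/11, -1019/11).

(1008/11, -1220/11, -1019/11)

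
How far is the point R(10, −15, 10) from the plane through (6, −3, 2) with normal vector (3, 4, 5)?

2√2/5

The plane has equation n·(r − (6, −3, 2)) = 0, i.e. n·r = 16.
Then n·(10, −15, 10) − 16 = 4.
|n| = √(9 + 16 + 25) = 5√2, so the distance is |4|/(5√2) = 2√2/5.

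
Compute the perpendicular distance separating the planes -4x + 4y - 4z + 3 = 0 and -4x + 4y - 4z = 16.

19/(4√3)

With common normal n = (-4, 4, -4) (|n| = 4√3), the distance is |(-3) − 16|/|n| = 19/(4√3) = 19√3/12.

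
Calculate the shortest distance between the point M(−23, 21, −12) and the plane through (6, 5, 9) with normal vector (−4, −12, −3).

1

The plane has equation n·(r − (6, 5, 9)) = 0, i.e. n·r = -111.
Then n·(−23, 21, −12) − (−111) = −13.
|n| = √(16 + 144 + 9) = 13, so the distance is |-13|/13 = 1.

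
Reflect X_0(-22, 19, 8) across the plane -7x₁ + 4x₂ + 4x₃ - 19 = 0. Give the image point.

n = (-7, 4, 4), |n|² = 81, n·X_0 − 19 = 243, so t = 243/81 = 3.
Foot F = X_0 − 3·n = (-1, 7, -4); the reflection is 2F − X_0 = (20, -5, -16).

(20, -5, -16)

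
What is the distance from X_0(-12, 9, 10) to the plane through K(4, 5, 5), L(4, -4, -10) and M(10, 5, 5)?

5/√34

KL = (0, -9, -15) and KM = (6, 0, 0), so a normal is n = KL × KM = (0, -90, 54).
d = |(-90)·9 + 54·10 − (-180)| / √(0 + 8100 + 2916) = |-90| / (18√34) = 5√34/34.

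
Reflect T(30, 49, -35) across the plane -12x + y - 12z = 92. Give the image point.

n = (-12, 1, -12), |n|² = 289, n·T − 92 = 17, so t = 17/289 = 1/17.
Foot F = T − (1/17)·n = (522/17, 832/17, -583/17); the reflection is 2F − T = (534/17, 831/17, -571/17).

(534/17, 831/17, -571/17)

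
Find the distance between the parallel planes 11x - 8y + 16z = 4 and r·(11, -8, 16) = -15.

With common normal n = (11, -8, 16) (|n| = 21), the distance is |4 − (-15)|/|n| = 19/21.

19/21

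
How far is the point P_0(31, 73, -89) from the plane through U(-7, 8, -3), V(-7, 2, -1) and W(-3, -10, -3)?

UV = (0, -6, 2) and UW = (4, -18, 0), so a normal is n = UV × UW = (36, 8, 24).
Then n·(31, 73, -89) - (-260) = -176.
|n| = √(1296 + 64 + 576) = 44, so the distance is |-176|/44 = 4.

4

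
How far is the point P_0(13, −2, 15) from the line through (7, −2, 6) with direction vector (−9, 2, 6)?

3√13

Direction vector d = (−9, 2, 6).
AP = (6, 0, 9); AP·d = 0, |AP|² = 117, |d|² = 121.
distance² = |AP|² − (AP·d)²/|d|² = 117 − 0/121 = 117, so the distance is 3√13.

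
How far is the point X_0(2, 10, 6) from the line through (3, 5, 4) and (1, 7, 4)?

2√3

A direction vector is d = (-2, 2, 0).
AP = (-1, 5, 2); AP·d = 12, |AP|² = 30, |d|² = 8.
distance² = |AP|² − (AP·d)²/|d|² = 30 − 144/8 = 12, so the distance is 2√3.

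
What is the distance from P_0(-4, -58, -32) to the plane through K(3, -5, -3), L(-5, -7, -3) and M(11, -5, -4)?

KL = (-8, -2, 0) and KM = (8, 0, -1), so a normal is n = KL × KM = (2, -8, 16).
Then n·(-4, -58, -32) - (-2) = -54.
|n| = √(4 + 64 + 256) = 18, so the distance is |-54|/18 = 3.

3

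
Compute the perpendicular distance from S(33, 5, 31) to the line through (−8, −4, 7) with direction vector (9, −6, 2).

√1249

Direction vector d = (9, −6, 2).
AP = (41, 9, 24); AP·d = 363, |AP|² = 2338, |d|² = 121.
distance² = |AP|² − (AP·d)²/|d|² = 2338 − 131769/121 = 1249, so the distance is √1249.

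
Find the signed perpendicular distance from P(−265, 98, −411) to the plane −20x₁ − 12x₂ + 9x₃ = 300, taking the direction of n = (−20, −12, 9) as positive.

5

n·P − 300 = 125.
|n| = 25, so the signed distance is 125/25 = 5.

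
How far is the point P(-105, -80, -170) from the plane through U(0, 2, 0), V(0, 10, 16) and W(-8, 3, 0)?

UV = (0, 8, 16) and UW = (-8, 1, 0), so a normal is n = UV × UW = (-16, -128, 64).
d = |(-16)·(-105) + (-128)·(-80) + 64·(-170) − (-256)| / √(256 + 16384 + 4096) = |1296| / 144 = 9.

9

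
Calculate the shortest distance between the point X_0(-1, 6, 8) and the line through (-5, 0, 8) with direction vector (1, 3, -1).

2√2

Direction vector d = (1, 3, -1).
AP = (4, 6, 0), and AP × d = (-6, 4, 6).
|AP × d|² = 88 and |d|² = 11, so the distance is √(88/11) = √8 = 2√2.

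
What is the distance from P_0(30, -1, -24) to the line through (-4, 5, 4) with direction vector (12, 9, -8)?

Direction vector d = (12, 9, -8).
AP = (34, -6, -28), and AP × d = (300, -64, 378).
|AP × d|² = 236980 and |d|² = 289, so the distance is √(236980/289) = √820 = 2√205.

2√205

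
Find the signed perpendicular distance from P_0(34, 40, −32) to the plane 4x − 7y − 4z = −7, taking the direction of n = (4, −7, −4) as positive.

-1

n·P_0 − (-7) = -9.
|n| = 9, so the signed distance is -9/9 = -1.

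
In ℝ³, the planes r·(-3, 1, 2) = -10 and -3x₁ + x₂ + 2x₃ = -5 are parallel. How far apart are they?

Both planes have normal n = (-3, 1, 2), |n| = √14. Any point on the first plane is at distance |(-5) − (-10)|/|n| = 5/√14 = 5√14/14 from the second.

5/√14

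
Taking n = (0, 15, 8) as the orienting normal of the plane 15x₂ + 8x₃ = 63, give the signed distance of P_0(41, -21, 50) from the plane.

n·P_0 − 63 = 22.
|n| = 17, so the signed distance is 22/17.

22/17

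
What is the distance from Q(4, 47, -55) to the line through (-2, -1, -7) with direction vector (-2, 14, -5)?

Direction vector d = (-2, 14, -5).
AP = (6, 48, -48); AP·d = 900, |AP|² = 4644, |d|² = 225.
distance² = |AP|² − (AP·d)²/|d|² = 4644 − 810000/225 = 1044, so the distance is 6√29.

6√29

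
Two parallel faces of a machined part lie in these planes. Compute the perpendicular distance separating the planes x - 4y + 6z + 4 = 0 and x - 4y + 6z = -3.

Both planes have normal n = (1, -4, 6), |n| = √53. Any point on the first plane is at distance |(-3) − (-4)|/|n| = 1/√53 = √53/53 from the second.

1/√53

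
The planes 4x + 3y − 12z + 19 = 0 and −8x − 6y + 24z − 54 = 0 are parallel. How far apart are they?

Divide the second equation by -2 to match normals: 4x + 3y − 12z = -27.
With common normal n = (4, 3, −12) (|n| = 13), the distance is |(-19) − (-27)|/|n| = 8/13.

8/13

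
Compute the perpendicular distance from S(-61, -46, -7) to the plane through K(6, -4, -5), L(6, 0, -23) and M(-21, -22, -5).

KL = (0, 4, -18) and KM = (-27, -18, 0), so a normal is n = KL × KM = (-324, 486, 108).
Then n·(-61, -46, -7) - (-4428) = 1080.
|n| = √(104976 + 236196 + 11664) = 594, so the distance is |1080|/594 = 20/11.

20/11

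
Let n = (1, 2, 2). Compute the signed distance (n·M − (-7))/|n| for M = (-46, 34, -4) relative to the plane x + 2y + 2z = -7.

n·M − (-7) = 21.
|n| = 3, so the signed distance is 21/3 = 7.

7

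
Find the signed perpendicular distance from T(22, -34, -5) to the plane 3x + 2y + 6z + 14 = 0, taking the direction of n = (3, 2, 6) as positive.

n·T − (-14) = -18.
|n| = 7, so the signed distance is -18/7.

-18/7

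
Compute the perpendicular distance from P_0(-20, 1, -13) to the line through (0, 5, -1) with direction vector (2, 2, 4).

Direction vector d = (2, 2, 4).
AP = (-20, -4, -12); AP·d = -96, |AP|² = 560, |d|² = 24.
distance² = |AP|² − (AP·d)²/|d|² = 560 − 9216/24 = 176, so the distance is 4√11.

4√11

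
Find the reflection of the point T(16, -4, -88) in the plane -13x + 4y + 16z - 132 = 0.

(-88, 28, 40)

n = (-13, 4, 16), |n|² = 441, n·T − 132 = -1764, so t = -1764/441 = -4.
Foot F = T − (-4)·n = (-36, 12, -24); the reflection is 2F − T = (-88, 28, 40).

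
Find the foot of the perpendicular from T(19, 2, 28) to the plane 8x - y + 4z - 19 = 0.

The perpendicular from T has direction n = (8, -1, 4): r = (19, 2, 28) + μ(8, -1, 4).
Substitute into the plane: n·(T + μn) = 19 gives 262 + 81μ = 19, so μ = -3.
Foot = (19, 2, 28) + (-3)·(8, -1, 4) = (-5, 5, 16).

(-5, 5, 16)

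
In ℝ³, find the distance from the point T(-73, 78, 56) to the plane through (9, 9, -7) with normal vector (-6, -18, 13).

The plane has equation n·(r − (9, 9, -7)) = 0, i.e. n·r = -307.
d = |(-6)·(-73) + (-18)·78 + 13·56 − (-307)| / √(36 + 324 + 169) = |69| / 23 = 3.

3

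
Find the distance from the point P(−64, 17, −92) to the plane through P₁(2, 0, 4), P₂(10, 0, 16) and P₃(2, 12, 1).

P₁P₂ = (8, 0, 12) and P₁P₃ = (0, 12, −3), so a normal is n = P₁P₂ × P₁P₃ = (−144, 24, 96).
n = (−144, 24, 96); n·P − 96 = 696; |n| = 24√53; distance = 696/(24√53) = 29√53/53.

29√53/53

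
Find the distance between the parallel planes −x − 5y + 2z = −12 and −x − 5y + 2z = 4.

With common normal n = (−1, −5, 2) (|n| = √30), the distance is |(-12) − 4|/|n| = 16/√30 = 8√30/15.

16/√30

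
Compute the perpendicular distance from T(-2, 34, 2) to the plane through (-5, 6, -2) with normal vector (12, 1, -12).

The plane has equation n·(r − (-5, 6, -2)) = 0, i.e. n·r = -30.
Then n·(-2, 34, 2) - (-30) = 16.
|n| = √(144 + 1 + 144) = 17, so the distance is |16|/17 = 16/17.

16/17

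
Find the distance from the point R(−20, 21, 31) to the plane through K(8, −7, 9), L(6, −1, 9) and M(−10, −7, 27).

10/√19

KL = (−2, 6, 0) and KM = (−18, 0, 18), so a normal is n = KL × KM = (108, 36, 108).
Then n·(−20, 21, 31) − 1584 = 360.
|n| = √(11664 + 1296 + 11664) = 36√19, so the distance is |360|/(36√19) = 10/√19.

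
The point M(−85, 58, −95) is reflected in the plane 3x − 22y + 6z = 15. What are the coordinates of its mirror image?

(-61, -118, -47)

n = (3, −22, 6), |n|² = 529, n·M − 15 = -2116, so t = -2116/529 = -4.
Foot F = M − (-4)·n = (−73, −30, −71); the reflection is 2F − M = (−61, −118, −47).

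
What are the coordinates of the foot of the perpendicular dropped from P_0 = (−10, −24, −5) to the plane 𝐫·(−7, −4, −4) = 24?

(4, -16, 3)

n = (−7, −4, −4), |n|² = 81, and n·P_0 − 24 = 162.
t = 162/81 = 2, so the foot is P_0 − t·n = (−10, −24, −5) − 2·(−7, −4, −4) = (4, −16, 3).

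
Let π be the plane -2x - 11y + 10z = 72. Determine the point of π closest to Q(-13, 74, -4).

n = (-2, -11, 10), |n|² = 225, and n·Q − 72 = -900.
t = -900/225 = -4, so the foot is Q − t·n = (-13, 74, -4) − (-4)·(-2, -11, 10) = (-21, 30, 36).

(-21, 30, 36)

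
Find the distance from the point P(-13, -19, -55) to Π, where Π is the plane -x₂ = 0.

19

Normal vector n = (0, -1, 0), and n·(-13, -19, -55) - 0 = 19.
|n| = √(0 + 1 + 0) = 1, so the distance is |19|/1 = 19.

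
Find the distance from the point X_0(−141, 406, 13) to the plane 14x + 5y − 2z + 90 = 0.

n = (14, 5, −2); n·P − (-90) = 120; |n| = 15; distance = 120/15 = 8.

8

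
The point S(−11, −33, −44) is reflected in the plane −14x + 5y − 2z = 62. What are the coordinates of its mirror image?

(-137/15, -101/3, -656/15)

n = (−14, 5, −2), |n|² = 225, n·S − 62 = 15, so t = 15/225 = 1/15.
Foot F = S − (1/15)·n = (−151/15, −100/3, −658/15); the reflection is 2F − S = (−137/15, −101/3, −656/15).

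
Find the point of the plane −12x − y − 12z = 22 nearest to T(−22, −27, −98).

(38, -22, -38)

The perpendicular from T has direction n = (−12, −1, −12): r = (−22, −27, −98) + λ(−12, −1, −12).
Substitute into the plane: n·(T + λn) = 22 gives 1467 + 289λ = 22, so λ = -5.
Foot = (−22, −27, −98) + (-5)·(−12, −1, −12) = (38, −22, −38).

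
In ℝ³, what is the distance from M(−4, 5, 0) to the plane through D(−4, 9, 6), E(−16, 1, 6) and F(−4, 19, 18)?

DE = (−12, −8, 0) and DF = (0, 10, 12), so a normal is n = DE × DF = (−96, 144, −120).
Then n·(−4, 5, 0) − 960 = 144.
|n| = √(9216 + 20736 + 14400) = 24√77, so the distance is |144|/(24√77) = 6/√77.

6√77/77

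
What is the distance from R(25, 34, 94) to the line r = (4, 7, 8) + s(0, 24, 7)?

3√674

Direction vector d = (0, 24, 7).
AP = (21, 27, 86); AP·d = 1250, |AP|² = 8566, |d|² = 625.
distance² = |AP|² − (AP·d)²/|d|² = 8566 − 1562500/625 = 6066, so the distance is 3√674.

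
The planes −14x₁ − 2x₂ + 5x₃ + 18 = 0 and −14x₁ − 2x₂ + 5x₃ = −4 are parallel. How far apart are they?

14/15

Both planes have normal n = (−14, −2, 5), |n| = 15. Any point on the first plane is at distance |(-4) − (-18)|/|n| = 14/15 from the second.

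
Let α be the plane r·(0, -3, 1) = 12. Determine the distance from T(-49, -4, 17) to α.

17/√10

Normal vector n = (0, -3, 1), and n·(-49, -4, 17) - 12 = 17.
|n| = √(0 + 9 + 1) = √10, so the distance is |17|/√10 = 17/√10.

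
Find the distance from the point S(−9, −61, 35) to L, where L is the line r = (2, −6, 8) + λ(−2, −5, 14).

Direction vector d = (−2, −5, 14).
AP = (−11, −55, 27); AP·d = 675, |AP|² = 3875, |d|² = 225.
distance² = |AP|² − (AP·d)²/|d|² = 3875 − 455625/225 = 1850, so the distance is 5√74.

5√74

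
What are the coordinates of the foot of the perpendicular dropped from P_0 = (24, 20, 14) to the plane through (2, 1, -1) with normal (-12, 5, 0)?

(12, 25, 14)

The perpendicular from P_0 has direction n = (-12, 5, 0): r = (24, 20, 14) + t(-12, 5, 0).
Substitute into the plane: n·(P_0 + tn) = -19 gives -188 + 169t = -19, so t = 1.
Foot = (24, 20, 14) + 1·(-12, 5, 0) = (12, 25, 14).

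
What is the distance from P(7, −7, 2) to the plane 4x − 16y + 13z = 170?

4/21

d = |4·7 + (-16)·(-7) + 13·2 − 170| / √(16 + 256 + 169) = |-4| / 21 = 4/21.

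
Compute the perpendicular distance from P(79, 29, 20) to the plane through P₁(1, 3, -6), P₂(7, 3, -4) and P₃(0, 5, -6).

P₁P₂ = (6, 0, 2) and P₁P₃ = (-1, 2, 0), so a normal is n = P₁P₂ × P₁P₃ = (-4, -2, 12).
Then n·(79, 29, 20) - (-82) = -52.
|n| = √(16 + 4 + 144) = 2√41, so the distance is |-52|/(2√41) = 26/√41.

26√41/41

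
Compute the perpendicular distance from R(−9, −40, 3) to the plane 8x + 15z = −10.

Normal vector n = (8, 0, 15), and n·(−9, −40, 3) − (−10) = −17.
|n| = √(64 + 0 + 225) = 17, so the distance is |-17|/17 = 1.

1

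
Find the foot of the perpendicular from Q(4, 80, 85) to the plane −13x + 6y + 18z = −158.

n = (−13, 6, 18), |n|² = 529, and n·Q − (-158) = 2116.
t = 2116/529 = 4, so the foot is Q − t·n = (4, 80, 85) − 4·(−13, 6, 18) = (56, 56, 13).

(56, 56, 13)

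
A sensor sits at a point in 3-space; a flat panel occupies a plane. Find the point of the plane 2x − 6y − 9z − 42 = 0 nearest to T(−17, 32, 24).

(-9, 8, -12)

n = (2, −6, −9), |n|² = 121, and n·T − 42 = -484.
t = -484/121 = -4, so the foot is T − t·n = (−17, 32, 24) − (-4)·(2, −6, −9) = (−9, 8, −12).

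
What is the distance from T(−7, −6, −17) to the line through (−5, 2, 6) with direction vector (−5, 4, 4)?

Direction vector d = (−5, 4, 4).
AP = (−2, −8, −23); AP·d = -114, |AP|² = 597, |d|² = 57.
distance² = |AP|² − (AP·d)²/|d|² = 597 − 12996/57 = 369, so the distance is 3√41.

3√41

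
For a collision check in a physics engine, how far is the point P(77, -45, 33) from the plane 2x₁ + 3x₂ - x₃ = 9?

23√14/14

Normal vector n = (2, 3, -1), and n·(77, -45, 33) - 9 = -23.
|n| = √(4 + 9 + 1) = √14, so the distance is |-23|/√14 = 23/√14.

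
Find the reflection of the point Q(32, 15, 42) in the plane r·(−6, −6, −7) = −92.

(-16, -33, -14)

With n = (−6, −6, −7), the signed offset is (n·Q − (-92))/|n|² = -484/121 = -4.
Q' = Q − 2t·n = (32, 15, 42) − (-8)·(−6, −6, −7) = (−16, −33, −14).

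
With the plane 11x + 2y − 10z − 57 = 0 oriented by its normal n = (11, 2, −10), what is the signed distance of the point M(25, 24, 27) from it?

-4/15

n·M − 57 = -4.
|n| = 15, so the signed distance is -4/15.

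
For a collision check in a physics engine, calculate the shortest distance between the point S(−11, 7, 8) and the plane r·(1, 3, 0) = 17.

Normal vector n = (1, 3, 0), and n·(−11, 7, 8) − 17 = −7.
|n| = √(1 + 9 + 0) = √10, so the distance is |-7|/√10 = 7/√10.

7/√10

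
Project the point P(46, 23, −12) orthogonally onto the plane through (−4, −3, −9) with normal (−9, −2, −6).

n = (−9, −2, −6), |n|² = 121, and n·P − 96 = -484.
t = -484/121 = -4, so the foot is P − t·n = (46, 23, −12) − (-4)·(−9, −2, −6) = (10, 15, −36).

(10, 15, -36)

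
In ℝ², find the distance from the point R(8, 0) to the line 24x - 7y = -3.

The normal to the line is n = (24, -7) with |n| = 25.
|n·R − (-3)| = |192 − (-3)| = 195, so the distance is 195/25 = 39/5.

39/5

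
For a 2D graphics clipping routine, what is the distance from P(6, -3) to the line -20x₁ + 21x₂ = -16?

167/29

The normal to the line is n = (-20, 21) with |n| = 29.
|n·P − (-16)| = |-183 − (-16)| = 167, so the distance is 167/29.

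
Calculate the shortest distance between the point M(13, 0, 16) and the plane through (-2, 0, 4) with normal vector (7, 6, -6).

The plane has equation n·(r − (-2, 0, 4)) = 0, i.e. n·r = -38.
n = (7, 6, -6); n·P − (-38) = 33; |n| = 11; distance = 33/11 = 3.

3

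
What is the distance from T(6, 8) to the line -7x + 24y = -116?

266/25

The normal to the line is n = (-7, 24) with |n| = 25.
|n·T − (-116)| = |150 − (-116)| = 266, so the distance is 266/25.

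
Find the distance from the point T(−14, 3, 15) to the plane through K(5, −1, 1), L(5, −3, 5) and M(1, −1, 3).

25/√21

KL = (0, −2, 4) and KM = (−4, 0, 2), so a normal is n = KL × KM = (−4, −16, −8).
Then n·(−14, 3, 15) − (−12) = −100.
|n| = √(16 + 256 + 64) = 4√21, so the distance is |-100|/(4√21) = 25/√21.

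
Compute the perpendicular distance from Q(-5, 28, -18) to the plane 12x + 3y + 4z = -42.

6/13

n = (12, 3, 4); n·P − (-42) = -6; |n| = 13; distance = 6/13.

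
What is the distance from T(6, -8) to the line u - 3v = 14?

8√10/5

d = |1·6 + (-3)·(-8) − 14| / √(1 + 9) = |16|/√10 = 16/√10.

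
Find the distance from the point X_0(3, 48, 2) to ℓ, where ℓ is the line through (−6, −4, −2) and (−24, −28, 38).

8√34

A direction vector is d = (−18, −24, 40).
AP = (9, 52, 4); AP·d = -1250, |AP|² = 2801, |d|² = 2500.
distance² = |AP|² − (AP·d)²/|d|² = 2801 − 1562500/2500 = 2176, so the distance is 8√34.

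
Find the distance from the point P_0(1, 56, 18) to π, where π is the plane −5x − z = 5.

Normal vector n = (−5, 0, −1), and n·(1, 56, 18) − 5 = −28.
|n| = √(25 + 0 + 1) = √26, so the distance is |-28|/√26 = 14√26/13.

14√26/13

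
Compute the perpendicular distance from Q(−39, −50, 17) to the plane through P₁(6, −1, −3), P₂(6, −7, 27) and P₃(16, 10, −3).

P₁P₂ = (0, −6, 30) and P₁P₃ = (10, 11, 0), so a normal is n = P₁P₂ × P₁P₃ = (−330, 300, 60).
n = (−330, 300, 60); n·P − (-2460) = 1350; |n| = 450; distance = 1350/450 = 3.

3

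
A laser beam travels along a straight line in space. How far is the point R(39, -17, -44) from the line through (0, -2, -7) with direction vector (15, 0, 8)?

3√314

Direction vector d = (15, 0, 8).
AP = (39, -15, -37), and AP × d = (-120, -867, 225).
|AP × d|² = 816714 and |d|² = 289, so the distance is √(816714/289) = √2826 = 3√314.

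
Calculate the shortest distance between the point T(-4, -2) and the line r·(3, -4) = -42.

d = |3·(-4) + (-4)·(-2) − (-42)| / √(9 + 16) = |38|/5 = 38/5.

38/5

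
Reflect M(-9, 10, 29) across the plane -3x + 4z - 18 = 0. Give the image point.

(21, 10, -11)

n = (-3, 0, 4), |n|² = 25, n·M − 18 = 125, so t = 125/25 = 5.
Foot F = M − 5·n = (6, 10, 9); the reflection is 2F − M = (21, 10, -11).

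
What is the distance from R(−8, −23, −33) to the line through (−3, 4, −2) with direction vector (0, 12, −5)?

√1546

Direction vector d = (0, 12, −5).
AP = (−5, −27, −31), and AP × d = (507, −25, −60).
|AP × d|² = 261274 and |d|² = 169, so the distance is √(261274/169) = √1546.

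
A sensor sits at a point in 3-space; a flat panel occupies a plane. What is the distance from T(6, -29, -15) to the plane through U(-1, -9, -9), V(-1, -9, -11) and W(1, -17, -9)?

8/√17

UV = (0, 0, -2) and UW = (2, -8, 0), so a normal is n = UV × UW = (-16, -4, 0).
d = |(-16)·6 + (-4)·(-29) − 52| / √(256 + 16 + 0) = |-32| / (4√17) = 8/√17.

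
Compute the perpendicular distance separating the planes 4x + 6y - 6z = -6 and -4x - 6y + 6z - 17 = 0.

Divide the second equation by -1 to match normals: 4x + 6y - 6z = -17.
With common normal n = (4, 6, -6) (|n| = 2√22), the distance is |(-6) − (-17)|/|n| = 11/(2√22) = √22/4.

11/(2√22)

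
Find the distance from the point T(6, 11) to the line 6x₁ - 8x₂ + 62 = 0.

The normal to the line is n = (6, -8) with |n| = 10.
|n·T − (-62)| = |-52 − (-62)| = 10, so the distance is 10/10 = 1.

1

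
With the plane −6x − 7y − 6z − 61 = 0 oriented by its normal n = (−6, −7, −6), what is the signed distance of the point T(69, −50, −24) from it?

n·T − 61 = 19.
|n| = 11, so the signed distance is 19/11.

19/11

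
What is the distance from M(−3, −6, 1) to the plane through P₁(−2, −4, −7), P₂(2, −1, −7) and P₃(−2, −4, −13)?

1

P₁P₂ = (4, 3, 0) and P₁P₃ = (0, 0, −6), so a normal is n = P₁P₂ × P₁P₃ = (−18, 24, 0).
n = (−18, 24, 0); n·P − (-60) = -30; |n| = 30; distance = 30/30 = 1.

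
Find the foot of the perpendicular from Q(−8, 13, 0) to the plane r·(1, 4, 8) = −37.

The perpendicular from Q has direction n = (1, 4, 8): r = (−8, 13, 0) + λ(1, 4, 8).
Substitute into the plane: n·(Q + λn) = -37 gives 44 + 81λ = -37, so λ = -1.
Foot = (−8, 13, 0) + (-1)·(1, 4, 8) = (−9, 9, −8).

(-9, 9, -8)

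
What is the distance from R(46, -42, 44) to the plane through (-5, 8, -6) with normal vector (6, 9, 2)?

4

The plane has equation n·(r − (-5, 8, -6)) = 0, i.e. n·r = 30.
n = (6, 9, 2); n·P − 30 = -44; |n| = 11; distance = 44/11 = 4.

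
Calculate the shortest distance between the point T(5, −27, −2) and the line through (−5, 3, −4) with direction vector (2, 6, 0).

2√91

Direction vector d = (2, 6, 0).
AP = (10, −30, 2), and AP × d = (−12, 4, 120).
|AP × d|² = 14560 and |d|² = 40, so the distance is √(14560/40) = √364 = 2√91.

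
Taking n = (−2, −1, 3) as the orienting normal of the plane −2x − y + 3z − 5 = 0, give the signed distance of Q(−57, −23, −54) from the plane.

-30/√14

n·Q − 5 = -30.
|n| = √14, so the signed distance is -30/√14.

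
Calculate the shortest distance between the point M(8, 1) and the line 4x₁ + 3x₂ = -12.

The normal to the line is n = (4, 3) with |n| = 5.
|n·M − (-12)| = |35 − (-12)| = 47, so the distance is 47/5.

47/5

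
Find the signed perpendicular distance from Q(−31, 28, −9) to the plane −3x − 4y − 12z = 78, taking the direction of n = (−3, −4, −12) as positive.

11/13

n·Q − 78 = 11.
|n| = 13, so the signed distance is 11/13.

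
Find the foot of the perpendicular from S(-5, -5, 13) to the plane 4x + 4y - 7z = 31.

The perpendicular from S has direction n = (4, 4, -7): r = (-5, -5, 13) + μ(4, 4, -7).
Substitute into the plane: n·(S + μn) = 31 gives -131 + 81μ = 31, so μ = 2.
Foot = (-5, -5, 13) + 2·(4, 4, -7) = (3, 3, -1).

(3, 3, -1)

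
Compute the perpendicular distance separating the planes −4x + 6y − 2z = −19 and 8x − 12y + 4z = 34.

Divide the second equation by -2 to match normals: −4x + 6y − 2z = -17.
Both planes have normal n = (−4, 6, −2), |n| = 2√14. Any point on the first plane is at distance |(-17) − (-19)|/|n| = 2/(2√14) = √14/14 from the second.

1/√14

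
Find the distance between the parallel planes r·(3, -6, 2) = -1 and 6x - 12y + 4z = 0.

Divide the second equation by 2 to match normals: 3x - 6y + 2z = 0.
Both planes have normal n = (3, -6, 2), |n| = 7. Any point on the first plane is at distance |0 − (-1)|/|n| = 1/7 from the second.

1/7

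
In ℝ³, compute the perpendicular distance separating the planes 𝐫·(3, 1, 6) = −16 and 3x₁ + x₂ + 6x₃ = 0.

8√46/23

Both planes have normal n = (3, 1, 6), |n| = √46. Any point on the first plane is at distance |0 − (-16)|/|n| = 16/√46 = 8√46/23 from the second.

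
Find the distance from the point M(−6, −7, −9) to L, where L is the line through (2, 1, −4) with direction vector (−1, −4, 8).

Direction vector d = (−1, −4, 8).
AP = (−8, −8, −5); AP·d = 0, |AP|² = 153, |d|² = 81.
distance² = |AP|² − (AP·d)²/|d|² = 153 − 0/81 = 153, so the distance is 3√17.

3√17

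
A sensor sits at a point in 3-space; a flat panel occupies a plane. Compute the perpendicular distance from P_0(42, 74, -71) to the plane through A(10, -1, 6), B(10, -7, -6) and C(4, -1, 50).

AB = (0, -6, -12) and AC = (-6, 0, 44), so a normal is n = AB × AC = (-264, 72, -36).
Then n·(42, 74, -71) - (-2928) = -276.
|n| = √(69696 + 5184 + 1296) = 276, so the distance is |-276|/276 = 1.

1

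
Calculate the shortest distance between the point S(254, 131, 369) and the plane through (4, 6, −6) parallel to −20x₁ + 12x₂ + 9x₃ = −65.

5

Parallel planes share the normal n = (−20, 12, 9); since (4, 6, −6) lies on the plane, its equation is −20x₁ + 12x₂ + 9x₃ = -62.
Then n·(254, 131, 369) − (−62) = −125.
|n| = √(400 + 144 + 81) = 25, so the distance is |-125|/25 = 5.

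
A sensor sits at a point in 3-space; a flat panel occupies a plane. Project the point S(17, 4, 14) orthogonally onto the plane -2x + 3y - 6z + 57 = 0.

The perpendicular from S has direction n = (-2, 3, -6): r = (17, 4, 14) + t(-2, 3, -6).
Substitute into the plane: n·(S + tn) = -57 gives -106 + 49t = -57, so t = 1.
Foot = (17, 4, 14) + 1·(-2, 3, -6) = (15, 7, 8).

(15, 7, 8)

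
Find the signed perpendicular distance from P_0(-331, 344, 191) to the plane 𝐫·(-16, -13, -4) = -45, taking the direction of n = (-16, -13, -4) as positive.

5

n·P_0 − (-45) = 105.
|n| = 21, so the signed distance is 105/21 = 5.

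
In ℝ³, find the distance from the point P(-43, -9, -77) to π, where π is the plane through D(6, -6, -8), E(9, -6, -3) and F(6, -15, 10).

2√70/7

DE = (3, 0, 5) and DF = (0, -9, 18), so a normal is n = DE × DF = (45, -54, -27).
Then n·(-43, -9, -77) - 810 = -180.
|n| = √(2025 + 2916 + 729) = 9√70, so the distance is |-180|/(9√70) = 2√70/7.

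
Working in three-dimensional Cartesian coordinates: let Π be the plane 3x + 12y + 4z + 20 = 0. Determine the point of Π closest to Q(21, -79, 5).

n = (3, 12, 4), |n|² = 169, and n·Q − (-20) = -845.
t = -845/169 = -5, so the foot is Q − t·n = (21, -79, 5) − (-5)·(3, 12, 4) = (36, -19, 25).

(36, -19, 25)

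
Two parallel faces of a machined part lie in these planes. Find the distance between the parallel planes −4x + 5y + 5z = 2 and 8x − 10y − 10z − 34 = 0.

19√66/66

Divide the second equation by -2 to match normals: −4x + 5y + 5z = -17.
Both planes have normal n = (−4, 5, 5), |n| = √66. Any point on the first plane is at distance |(-17) − 2|/|n| = 19/√66 from the second.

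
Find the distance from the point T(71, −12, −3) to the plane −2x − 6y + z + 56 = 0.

Normal vector n = (−2, −6, 1), and n·(71, −12, −3) − (−56) = −17.
|n| = √(4 + 36 + 1) = √41, so the distance is |-17|/√41 = 17√41/41.

17√41/41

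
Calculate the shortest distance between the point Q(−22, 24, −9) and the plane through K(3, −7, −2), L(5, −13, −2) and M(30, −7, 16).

25/11

KL = (2, −6, 0) and KM = (27, 0, 18), so a normal is n = KL × KM = (−108, −36, 162).
n = (−108, −36, 162); n·P − (-396) = 450; |n| = 198; distance = 450/198 = 25/11.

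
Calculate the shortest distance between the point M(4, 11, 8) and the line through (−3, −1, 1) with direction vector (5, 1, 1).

√134

Direction vector d = (5, 1, 1).
AP = (7, 12, 7); AP·d = 54, |AP|² = 242, |d|² = 27.
distance² = |AP|² − (AP·d)²/|d|² = 242 − 2916/27 = 134, so the distance is √134.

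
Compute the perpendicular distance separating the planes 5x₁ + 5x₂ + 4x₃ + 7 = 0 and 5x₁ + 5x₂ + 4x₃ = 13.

Both planes have normal n = (5, 5, 4), |n| = √66. Any point on the first plane is at distance |13 − (-7)|/|n| = 20/√66 = 10√66/33 from the second.

10√66/33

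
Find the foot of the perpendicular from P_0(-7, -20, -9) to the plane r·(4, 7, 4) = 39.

n = (4, 7, 4), |n|² = 81, and n·P_0 − 39 = -243.
t = -243/81 = -3, so the foot is P_0 − t·n = (-7, -20, -9) − (-3)·(4, 7, 4) = (5, 1, 3).

(5, 1, 3)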